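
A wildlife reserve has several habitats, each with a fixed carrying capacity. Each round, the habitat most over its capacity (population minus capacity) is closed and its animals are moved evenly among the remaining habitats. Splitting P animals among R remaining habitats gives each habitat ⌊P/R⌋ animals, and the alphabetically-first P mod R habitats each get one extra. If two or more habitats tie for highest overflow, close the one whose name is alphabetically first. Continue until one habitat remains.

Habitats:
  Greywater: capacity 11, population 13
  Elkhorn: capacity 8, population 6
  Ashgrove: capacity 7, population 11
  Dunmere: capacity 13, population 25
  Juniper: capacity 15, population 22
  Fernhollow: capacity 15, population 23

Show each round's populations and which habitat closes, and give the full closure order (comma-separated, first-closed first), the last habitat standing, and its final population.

Round 1: Ashgrove=11 Dunmere=25 Elkhorn=6 Fernhollow=23 Greywater=13 Juniper=22 → close Dunmere (overflow 12)
  25÷5 = 5 each, +1 to first 0
Round 2: Ashgrove=16 Elkhorn=11 Fernhollow=28 Greywater=18 Juniper=27 → close Fernhollow (overflow 13)
  28÷4 = 7 each, +1 to first 0
Round 3: Ashgrove=23 Elkhorn=18 Greywater=25 Juniper=34 → close Juniper (overflow 19)
  34÷3 = 11 each, +1 to first 1
Round 4: Ashgrove=35 Elkhorn=29 Greywater=36 → close Ashgrove (overflow 28)
  35÷2 = 17 each, +1 to first 1
Round 5: Elkhorn=47 Greywater=53 → close Greywater (overflow 42)
  53÷1 = 53 each, +1 to first 0

Closure order: Dunmere, Fernhollow, Juniper, Ashgrove, Greywater
Last habitat: Elkhorn with 100 animals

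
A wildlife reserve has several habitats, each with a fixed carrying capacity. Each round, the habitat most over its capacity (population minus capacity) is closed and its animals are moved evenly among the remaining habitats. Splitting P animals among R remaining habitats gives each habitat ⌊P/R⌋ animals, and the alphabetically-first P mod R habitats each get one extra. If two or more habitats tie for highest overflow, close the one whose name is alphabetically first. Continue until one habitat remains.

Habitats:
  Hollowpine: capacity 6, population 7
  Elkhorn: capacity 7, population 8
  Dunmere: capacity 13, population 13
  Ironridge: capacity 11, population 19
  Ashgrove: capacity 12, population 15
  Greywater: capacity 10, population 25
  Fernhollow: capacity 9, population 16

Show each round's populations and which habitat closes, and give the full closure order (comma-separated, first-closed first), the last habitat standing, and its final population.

Closure order: Greywater, Ironridge, Fernhollow, Ashgrove, Dunmere, Elkhorn
Last habitat: Hollowpine with 103 animals

Round 1: Ashgrove=15 Dunmere=13 Elkhorn=8 Fernhollow=16 Greywater=25 Hollowpine=7 Ironridge=19 → close Greywater (overflow 15)
  25÷6 = 4 each, +1 to first 1
Round 2: Ashgrove=20 Dunmere=17 Elkhorn=12 Fernhollow=20 Hollowpine=11 Ironridge=23 → close Ironridge (overflow 12)
  23÷5 = 4 each, +1 to first 3
Round 3: Ashgrove=25 Dunmere=22 Elkhorn=17 Fernhollow=24 Hollowpine=15 → close Fernhollow (overflow 15)
  24÷4 = 6 each, +1 to first 0
Round 4: Ashgrove=31 Dunmere=28 Elkhorn=23 Hollowpine=21 → close Ashgrove (overflow 19)
  31÷3 = 10 each, +1 to first 1
Round 5: Dunmere=39 Elkhorn=33 Hollowpine=31 → close Dunmere (overflow 26)
  39÷2 = 19 each, +1 to first 1
Round 6: Elkhorn=53 Hollowpine=50 → close Elkhorn (overflow 46)
  53÷1 = 53 each, +1 to first 0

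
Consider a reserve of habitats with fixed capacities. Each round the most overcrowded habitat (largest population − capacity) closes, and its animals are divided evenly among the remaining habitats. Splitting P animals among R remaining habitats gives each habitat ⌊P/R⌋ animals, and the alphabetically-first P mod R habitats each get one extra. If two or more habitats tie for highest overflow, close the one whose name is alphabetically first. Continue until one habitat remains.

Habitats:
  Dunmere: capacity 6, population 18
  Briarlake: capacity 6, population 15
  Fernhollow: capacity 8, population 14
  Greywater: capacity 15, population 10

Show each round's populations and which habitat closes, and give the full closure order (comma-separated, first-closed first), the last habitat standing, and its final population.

Closure order: Dunmere, Briarlake, Fernhollow
Last habitat: Greywater with 57 animals

Round 1: Briarlake=15 Dunmere=18 Fernhollow=14 Greywater=10 → close Dunmere (overflow 12)
  18÷3 = 6 each, +1 to first 0
Round 2: Briarlake=21 Fernhollow=20 Greywater=16 → close Briarlake (overflow 15)
  21÷2 = 10 each, +1 to first 1
Round 3: Fernhollow=31 Greywater=26 → close Fernhollow (overflow 23)
  31÷1 = 31 each, +1 to first 0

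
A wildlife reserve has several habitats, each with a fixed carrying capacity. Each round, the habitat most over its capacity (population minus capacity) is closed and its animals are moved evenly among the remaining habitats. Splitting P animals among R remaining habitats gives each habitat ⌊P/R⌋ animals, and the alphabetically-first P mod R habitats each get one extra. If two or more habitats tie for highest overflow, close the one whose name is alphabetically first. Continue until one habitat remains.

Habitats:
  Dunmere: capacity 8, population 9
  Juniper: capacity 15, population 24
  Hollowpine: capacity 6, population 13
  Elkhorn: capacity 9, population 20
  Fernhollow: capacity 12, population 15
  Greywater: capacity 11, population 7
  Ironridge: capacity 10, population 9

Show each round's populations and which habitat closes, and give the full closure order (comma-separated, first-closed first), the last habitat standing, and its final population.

Round 1: Dunmere=9 Elkhorn=20 Fernhollow=15 Greywater=7 Hollowpine=13 Ironridge=9 Juniper=24 → close Elkhorn (overflow 11)
  20÷6 = 3 each, +1 to first 2
Round 2: Dunmere=13 Fernhollow=19 Greywater=10 Hollowpine=16 Ironridge=12 Juniper=27 → close Juniper (overflow 12)
  27÷5 = 5 each, +1 to first 2
Round 3: Dunmere=19 Fernhollow=25 Greywater=15 Hollowpine=21 Ironridge=17 → close Hollowpine (overflow 15)
  21÷4 = 5 each, +1 to first 1
Round 4: Dunmere=25 Fernhollow=30 Greywater=20 Ironridge=22 → close Fernhollow (overflow 18)
  30÷3 = 10 each, +1 to first 0
Round 5: Dunmere=35 Greywater=30 Ironridge=32 → close Dunmere (overflow 27)
  35÷2 = 17 each, +1 to first 1
Round 6: Greywater=48 Ironridge=49 → close Ironridge (overflow 39)
  49÷1 = 49 each, +1 to first 0

Closure order: Elkhorn, Juniper, Hollowpine, Fernhollow, Dunmere, Ironridge
Last habitat: Greywater with 97 animals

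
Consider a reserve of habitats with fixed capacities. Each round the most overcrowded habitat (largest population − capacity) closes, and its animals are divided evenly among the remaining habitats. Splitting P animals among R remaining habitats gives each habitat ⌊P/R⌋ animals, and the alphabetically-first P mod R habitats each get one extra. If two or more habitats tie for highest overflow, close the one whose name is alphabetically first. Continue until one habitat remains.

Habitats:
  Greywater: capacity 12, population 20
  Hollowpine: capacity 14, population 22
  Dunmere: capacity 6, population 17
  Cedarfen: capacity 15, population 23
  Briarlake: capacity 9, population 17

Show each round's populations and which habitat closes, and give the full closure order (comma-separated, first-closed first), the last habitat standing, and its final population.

Closure order: Dunmere, Briarlake, Cedarfen, Greywater
Last habitat: Hollowpine with 99 animals

Round 1: Briarlake=17 Cedarfen=23 Dunmere=17 Greywater=20 Hollowpine=22 → close Dunmere (overflow 11)
  17÷4 = 4 each, +1 to first 1
Round 2: Briarlake=22 Cedarfen=27 Greywater=24 Hollowpine=26 → close Briarlake (overflow 13)
  22÷3 = 7 each, +1 to first 1
Round 3: Cedarfen=35 Greywater=31 Hollowpine=33 → close Cedarfen (overflow 20)
  35÷2 = 17 each, +1 to first 1
Round 4: Greywater=49 Hollowpine=50 → close Greywater (overflow 37)
  49÷1 = 49 each, +1 to first 0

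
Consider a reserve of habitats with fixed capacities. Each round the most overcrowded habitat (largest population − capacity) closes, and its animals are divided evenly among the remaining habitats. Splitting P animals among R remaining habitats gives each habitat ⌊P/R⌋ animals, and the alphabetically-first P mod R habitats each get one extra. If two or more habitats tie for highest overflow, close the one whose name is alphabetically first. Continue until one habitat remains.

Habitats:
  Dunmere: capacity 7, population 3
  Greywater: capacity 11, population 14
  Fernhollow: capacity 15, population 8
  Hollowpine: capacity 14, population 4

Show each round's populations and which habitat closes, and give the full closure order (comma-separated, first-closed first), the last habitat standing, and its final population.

Round 1: Dunmere=3 Fernhollow=8 Greywater=14 Hollowpine=4 → close Greywater (overflow 3)
  14÷3 = 4 each, +1 to first 2
Round 2: Dunmere=8 Fernhollow=13 Hollowpine=8 → close Dunmere (overflow 1)
  8÷2 = 4 each, +1 to first 0
Round 3: Fernhollow=17 Hollowpine=12 → close Fernhollow (overflow 2)
  17÷1 = 17 each, +1 to first 0

Closure order: Greywater, Dunmere, Fernhollow
Last habitat: Hollowpine with 29 animals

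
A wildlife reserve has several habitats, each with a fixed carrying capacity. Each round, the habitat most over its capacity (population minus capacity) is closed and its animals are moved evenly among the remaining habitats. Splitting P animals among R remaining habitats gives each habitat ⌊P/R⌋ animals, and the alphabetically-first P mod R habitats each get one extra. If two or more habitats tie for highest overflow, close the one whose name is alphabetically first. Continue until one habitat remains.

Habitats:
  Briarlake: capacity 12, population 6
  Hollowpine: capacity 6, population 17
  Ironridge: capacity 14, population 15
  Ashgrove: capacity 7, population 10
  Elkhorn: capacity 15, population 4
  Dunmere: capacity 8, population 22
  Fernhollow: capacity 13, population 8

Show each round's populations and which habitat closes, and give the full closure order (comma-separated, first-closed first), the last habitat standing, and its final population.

Closure order: Dunmere, Hollowpine, Ashgrove, Ironridge, Briarlake, Fernhollow
Last habitat: Elkhorn with 82 animals

Round 1: Ashgrove=10 Briarlake=6 Dunmere=22 Elkhorn=4 Fernhollow=8 Hollowpine=17 Ironridge=15 → close Dunmere (overflow 14)
  22÷6 = 3 each, +1 to first 4
Round 2: Ashgrove=14 Briarlake=10 Elkhorn=8 Fernhollow=12 Hollowpine=20 Ironridge=18 → close Hollowpine (overflow 14)
  20÷5 = 4 each, +1 to first 0
Round 3: Ashgrove=18 Briarlake=14 Elkhorn=12 Fernhollow=16 Ironridge=22 → close Ashgrove (overflow 11)
  18÷4 = 4 each, +1 to first 2
Round 4: Briarlake=19 Elkhorn=17 Fernhollow=20 Ironridge=26 → close Ironridge (overflow 12)
  26÷3 = 8 each, +1 to first 2
Round 5: Briarlake=28 Elkhorn=26 Fernhollow=28 → close Briarlake (overflow 16)
  28÷2 = 14 each, +1 to first 0
Round 6: Elkhorn=40 Fernhollow=42 → close Fernhollow (overflow 29)
  42÷1 = 42 each, +1 to first 0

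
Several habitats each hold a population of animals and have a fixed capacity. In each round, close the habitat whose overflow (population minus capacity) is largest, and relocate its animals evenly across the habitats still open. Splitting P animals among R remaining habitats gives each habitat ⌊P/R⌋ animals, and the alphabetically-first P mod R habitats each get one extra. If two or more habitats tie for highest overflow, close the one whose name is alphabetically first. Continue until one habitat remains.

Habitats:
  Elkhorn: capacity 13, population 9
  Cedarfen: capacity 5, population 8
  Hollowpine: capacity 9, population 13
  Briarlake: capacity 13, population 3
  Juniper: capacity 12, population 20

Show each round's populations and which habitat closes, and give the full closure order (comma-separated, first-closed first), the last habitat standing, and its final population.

Closure order: Juniper, Hollowpine, Cedarfen, Elkhorn
Last habitat: Briarlake with 53 animals

Round 1: Briarlake=3 Cedarfen=8 Elkhorn=9 Hollowpine=13 Juniper=20 → close Juniper (overflow 8)
  20÷4 = 5 each, +1 to first 0
Round 2: Briarlake=8 Cedarfen=13 Elkhorn=14 Hollowpine=18 → close Hollowpine (overflow 9)
  18÷3 = 6 each, +1 to first 0
Round 3: Briarlake=14 Cedarfen=19 Elkhorn=20 → close Cedarfen (overflow 14)
  19÷2 = 9 each, +1 to first 1
Round 4: Briarlake=24 Elkhorn=29 → close Elkhorn (overflow 16)
  29÷1 = 29 each, +1 to first 0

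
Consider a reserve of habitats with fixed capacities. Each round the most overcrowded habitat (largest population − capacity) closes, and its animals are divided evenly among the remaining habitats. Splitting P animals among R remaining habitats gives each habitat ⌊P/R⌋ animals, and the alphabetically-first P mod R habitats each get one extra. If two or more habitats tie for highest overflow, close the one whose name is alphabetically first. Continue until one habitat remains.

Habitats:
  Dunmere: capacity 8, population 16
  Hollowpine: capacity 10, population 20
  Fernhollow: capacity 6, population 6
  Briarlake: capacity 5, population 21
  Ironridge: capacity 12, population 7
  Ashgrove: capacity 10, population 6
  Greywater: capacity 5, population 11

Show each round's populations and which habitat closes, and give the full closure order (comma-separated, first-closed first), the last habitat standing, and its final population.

Closure order: Briarlake, Hollowpine, Dunmere, Greywater, Fernhollow, Ashgrove
Last habitat: Ironridge with 87 animals

Round 1: Ashgrove=6 Briarlake=21 Dunmere=16 Fernhollow=6 Greywater=11 Hollowpine=20 Ironridge=7 → close Briarlake (overflow 16)
  21÷6 = 3 each, +1 to first 3
Round 2: Ashgrove=10 Dunmere=20 Fernhollow=10 Greywater=14 Hollowpine=23 Ironridge=10 → close Hollowpine (overflow 13)
  23÷5 = 4 each, +1 to first 3
Round 3: Ashgrove=15 Dunmere=25 Fernhollow=15 Greywater=18 Ironridge=14 → close Dunmere (overflow 17)
  25÷4 = 6 each, +1 to first 1
Round 4: Ashgrove=22 Fernhollow=21 Greywater=24 Ironridge=20 → close Greywater (overflow 19)
  24÷3 = 8 each, +1 to first 0
Round 5: Ashgrove=30 Fernhollow=29 Ironridge=28 → close Fernhollow (overflow 23)
  29÷2 = 14 each, +1 to first 1
Round 6: Ashgrove=45 Ironridge=42 → close Ashgrove (overflow 35)
  45÷1 = 45 each, +1 to first 0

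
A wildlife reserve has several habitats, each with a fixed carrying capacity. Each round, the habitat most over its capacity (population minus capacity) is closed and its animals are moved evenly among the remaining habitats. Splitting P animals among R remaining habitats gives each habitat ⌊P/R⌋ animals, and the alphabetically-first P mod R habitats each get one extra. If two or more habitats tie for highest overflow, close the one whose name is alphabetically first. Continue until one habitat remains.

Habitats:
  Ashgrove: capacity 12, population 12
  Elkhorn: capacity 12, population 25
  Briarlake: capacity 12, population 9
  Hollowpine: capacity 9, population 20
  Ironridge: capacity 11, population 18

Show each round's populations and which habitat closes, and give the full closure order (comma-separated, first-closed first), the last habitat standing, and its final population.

Round 1: Ashgrove=12 Briarlake=9 Elkhorn=25 Hollowpine=20 Ironridge=18 → close Elkhorn (overflow 13)
  25÷4 = 6 each, +1 to first 1
Round 2: Ashgrove=19 Briarlake=15 Hollowpine=26 Ironridge=24 → close Hollowpine (overflow 17)
  26÷3 = 8 each, +1 to first 2
Round 3: Ashgrove=28 Briarlake=24 Ironridge=32 → close Ironridge (overflow 21)
  32÷2 = 16 each, +1 to first 0
Round 4: Ashgrove=44 Briarlake=40 → close Ashgrove (overflow 32)
  44÷1 = 44 each, +1 to first 0

Closure order: Elkhorn, Hollowpine, Ironridge, Ashgrove
Last habitat: Briarlake with 84 animals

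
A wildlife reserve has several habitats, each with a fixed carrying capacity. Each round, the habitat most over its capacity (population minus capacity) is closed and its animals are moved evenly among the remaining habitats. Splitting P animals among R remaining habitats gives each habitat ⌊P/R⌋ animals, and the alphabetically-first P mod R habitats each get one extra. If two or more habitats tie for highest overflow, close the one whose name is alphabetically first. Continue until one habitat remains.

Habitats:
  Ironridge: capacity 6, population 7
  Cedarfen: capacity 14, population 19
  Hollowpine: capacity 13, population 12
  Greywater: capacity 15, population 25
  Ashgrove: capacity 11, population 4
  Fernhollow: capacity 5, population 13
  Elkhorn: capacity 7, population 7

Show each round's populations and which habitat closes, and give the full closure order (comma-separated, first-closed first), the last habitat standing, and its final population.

Round 1: Ashgrove=4 Cedarfen=19 Elkhorn=7 Fernhollow=13 Greywater=25 Hollowpine=12 Ironridge=7 → close Greywater (overflow 10)
  25÷6 = 4 each, +1 to first 1
Round 2: Ashgrove=9 Cedarfen=23 Elkhorn=11 Fernhollow=17 Hollowpine=16 Ironridge=11 → close Fernhollow (overflow 12)
  17÷5 = 3 each, +1 to first 2
Round 3: Ashgrove=13 Cedarfen=27 Elkhorn=14 Hollowpine=19 Ironridge=14 → close Cedarfen (overflow 13)
  27÷4 = 6 each, +1 to first 3
Round 4: Ashgrove=20 Elkhorn=21 Hollowpine=26 Ironridge=20 → close Elkhorn (overflow 14)
  21÷3 = 7 each, +1 to first 0
Round 5: Ashgrove=27 Hollowpine=33 Ironridge=27 → close Ironridge (overflow 21)
  27÷2 = 13 each, +1 to first 1
Round 6: Ashgrove=41 Hollowpine=46 → close Hollowpine (overflow 33)
  46÷1 = 46 each, +1 to first 0

Closure order: Greywater, Fernhollow, Cedarfen, Elkhorn, Ironridge, Hollowpine
Last habitat: Ashgrove with 87 animals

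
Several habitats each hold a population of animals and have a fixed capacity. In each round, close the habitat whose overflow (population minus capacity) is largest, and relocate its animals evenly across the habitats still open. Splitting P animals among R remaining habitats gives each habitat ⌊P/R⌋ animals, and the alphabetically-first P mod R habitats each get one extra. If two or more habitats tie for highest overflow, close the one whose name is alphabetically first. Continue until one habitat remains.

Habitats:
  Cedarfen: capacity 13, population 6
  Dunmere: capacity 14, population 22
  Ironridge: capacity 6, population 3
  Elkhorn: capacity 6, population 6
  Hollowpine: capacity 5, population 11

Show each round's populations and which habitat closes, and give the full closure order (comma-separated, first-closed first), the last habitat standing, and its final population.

Round 1: Cedarfen=6 Dunmere=22 Elkhorn=6 Hollowpine=11 Ironridge=3 → close Dunmere (overflow 8)
  22÷4 = 5 each, +1 to first 2
Round 2: Cedarfen=12 Elkhorn=12 Hollowpine=16 Ironridge=8 → close Hollowpine (overflow 11)
  16÷3 = 5 each, +1 to first 1
Round 3: Cedarfen=18 Elkhorn=17 Ironridge=13 → close Elkhorn (overflow 11)
  17÷2 = 8 each, +1 to first 1
Round 4: Cedarfen=27 Ironridge=21 → close Ironridge (overflow 15)
  21÷1 = 21 each, +1 to first 0

Closure order: Dunmere, Hollowpine, Elkhorn, Ironridge
Last habitat: Cedarfen with 48 animals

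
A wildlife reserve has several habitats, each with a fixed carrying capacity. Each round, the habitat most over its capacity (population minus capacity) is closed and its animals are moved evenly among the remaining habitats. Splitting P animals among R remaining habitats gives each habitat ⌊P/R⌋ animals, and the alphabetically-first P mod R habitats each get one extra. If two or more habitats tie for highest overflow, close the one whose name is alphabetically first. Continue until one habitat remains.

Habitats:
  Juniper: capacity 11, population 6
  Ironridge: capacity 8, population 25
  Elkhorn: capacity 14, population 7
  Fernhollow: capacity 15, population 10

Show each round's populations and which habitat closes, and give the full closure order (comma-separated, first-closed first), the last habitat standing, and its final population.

Closure order: Ironridge, Fernhollow, Juniper
Last habitat: Elkhorn with 48 animals

Round 1: Elkhorn=7 Fernhollow=10 Ironridge=25 Juniper=6 → close Ironridge (overflow 17)
  25÷3 = 8 each, +1 to first 1
Round 2: Elkhorn=16 Fernhollow=18 Juniper=14 → close Fernhollow (overflow 3)
  18÷2 = 9 each, +1 to first 0
Round 3: Elkhorn=25 Juniper=23 → close Juniper (overflow 12)
  23÷1 = 23 each, +1 to first 0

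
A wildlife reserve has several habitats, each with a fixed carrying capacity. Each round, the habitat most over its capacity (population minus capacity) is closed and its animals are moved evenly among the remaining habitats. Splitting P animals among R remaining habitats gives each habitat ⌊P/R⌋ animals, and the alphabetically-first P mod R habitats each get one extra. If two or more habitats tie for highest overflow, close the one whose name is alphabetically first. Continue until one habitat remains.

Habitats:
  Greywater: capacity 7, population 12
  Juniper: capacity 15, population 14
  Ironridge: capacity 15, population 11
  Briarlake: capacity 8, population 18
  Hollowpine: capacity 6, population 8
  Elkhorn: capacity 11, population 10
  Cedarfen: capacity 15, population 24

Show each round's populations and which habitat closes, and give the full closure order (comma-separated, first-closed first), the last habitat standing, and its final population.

Closure order: Briarlake, Cedarfen, Greywater, Hollowpine, Elkhorn, Juniper
Last habitat: Ironridge with 97 animals

Round 1: Briarlake=18 Cedarfen=24 Elkhorn=10 Greywater=12 Hollowpine=8 Ironridge=11 Juniper=14 → close Briarlake (overflow 10)
  18÷6 = 3 each, +1 to first 0
Round 2: Cedarfen=27 Elkhorn=13 Greywater=15 Hollowpine=11 Ironridge=14 Juniper=17 → close Cedarfen (overflow 12)
  27÷5 = 5 each, +1 to first 2
Round 3: Elkhorn=19 Greywater=21 Hollowpine=16 Ironridge=19 Juniper=22 → close Greywater (overflow 14)
  21÷4 = 5 each, +1 to first 1
Round 4: Elkhorn=25 Hollowpine=21 Ironridge=24 Juniper=27 → close Hollowpine (overflow 15)
  21÷3 = 7 each, +1 to first 0
Round 5: Elkhorn=32 Ironridge=31 Juniper=34 → close Elkhorn (overflow 21)
  32÷2 = 16 each, +1 to first 0
Round 6: Ironridge=47 Juniper=50 → close Juniper (overflow 35)
  50÷1 = 50 each, +1 to first 0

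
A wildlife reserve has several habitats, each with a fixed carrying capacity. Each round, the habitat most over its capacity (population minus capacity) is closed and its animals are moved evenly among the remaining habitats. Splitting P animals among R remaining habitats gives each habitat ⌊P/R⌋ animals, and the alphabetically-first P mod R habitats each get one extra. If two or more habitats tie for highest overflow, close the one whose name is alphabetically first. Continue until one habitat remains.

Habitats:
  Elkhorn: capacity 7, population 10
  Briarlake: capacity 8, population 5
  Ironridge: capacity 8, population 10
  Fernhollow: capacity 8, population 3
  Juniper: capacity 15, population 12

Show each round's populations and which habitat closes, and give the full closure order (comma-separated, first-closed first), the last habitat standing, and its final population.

Closure order: Elkhorn, Ironridge, Briarlake, Juniper
Last habitat: Fernhollow with 40 animals

Round 1: Briarlake=5 Elkhorn=10 Fernhollow=3 Ironridge=10 Juniper=12 → close Elkhorn (overflow 3)
  10÷4 = 2 each, +1 to first 2
Round 2: Briarlake=8 Fernhollow=6 Ironridge=12 Juniper=14 → close Ironridge (overflow 4)
  12÷3 = 4 each, +1 to first 0
Round 3: Briarlake=12 Fernhollow=10 Juniper=18 → close Briarlake (overflow 4)
  12÷2 = 6 each, +1 to first 0
Round 4: Fernhollow=16 Juniper=24 → close Juniper (overflow 9)
  24÷1 = 24 each, +1 to first 0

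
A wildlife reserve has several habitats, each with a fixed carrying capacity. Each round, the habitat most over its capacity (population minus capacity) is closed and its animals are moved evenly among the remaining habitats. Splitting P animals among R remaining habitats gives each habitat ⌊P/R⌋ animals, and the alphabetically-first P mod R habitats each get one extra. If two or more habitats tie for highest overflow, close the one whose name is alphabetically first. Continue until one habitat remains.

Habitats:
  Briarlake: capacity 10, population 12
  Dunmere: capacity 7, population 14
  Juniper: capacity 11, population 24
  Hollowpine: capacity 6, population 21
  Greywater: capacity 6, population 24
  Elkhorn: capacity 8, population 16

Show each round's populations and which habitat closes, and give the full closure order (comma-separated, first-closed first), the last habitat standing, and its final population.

Round 1: Briarlake=12 Dunmere=14 Elkhorn=16 Greywater=24 Hollowpine=21 Juniper=24 → close Greywater (overflow 18)
  24÷5 = 4 each, +1 to first 4
Round 2: Briarlake=17 Dunmere=19 Elkhorn=21 Hollowpine=26 Juniper=28 → close Hollowpine (overflow 20)
  26÷4 = 6 each, +1 to first 2
Round 3: Briarlake=24 Dunmere=26 Elkhorn=27 Juniper=34 → close Juniper (overflow 23)
  34÷3 = 11 each, +1 to first 1
Round 4: Briarlake=36 Dunmere=37 Elkhorn=38 → close Dunmere (overflow 30)
  37÷2 = 18 each, +1 to first 1
Round 5: Briarlake=55 Elkhorn=56 → close Elkhorn (overflow 48)
  56÷1 = 56 each, +1 to first 0

Closure order: Greywater, Hollowpine, Juniper, Dunmere, Elkhorn
Last habitat: Briarlake with 111 animals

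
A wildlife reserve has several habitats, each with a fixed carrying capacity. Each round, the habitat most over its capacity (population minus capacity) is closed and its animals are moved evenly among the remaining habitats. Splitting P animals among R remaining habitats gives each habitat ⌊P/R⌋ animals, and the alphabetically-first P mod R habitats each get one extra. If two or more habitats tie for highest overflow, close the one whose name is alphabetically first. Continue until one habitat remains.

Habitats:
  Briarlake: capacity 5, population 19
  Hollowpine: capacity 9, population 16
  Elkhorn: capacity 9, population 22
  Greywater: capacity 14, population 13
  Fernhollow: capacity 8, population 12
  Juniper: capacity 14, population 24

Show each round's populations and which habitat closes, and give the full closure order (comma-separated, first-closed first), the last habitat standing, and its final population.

Round 1: Briarlake=19 Elkhorn=22 Fernhollow=12 Greywater=13 Hollowpine=16 Juniper=24 → close Briarlake (overflow 14)
  19÷5 = 3 each, +1 to first 4
Round 2: Elkhorn=26 Fernhollow=16 Greywater=17 Hollowpine=20 Juniper=27 → close Elkhorn (overflow 17)
  26÷4 = 6 each, +1 to first 2
Round 3: Fernhollow=23 Greywater=24 Hollowpine=26 Juniper=33 → close Juniper (overflow 19)
  33÷3 = 11 each, +1 to first 0
Round 4: Fernhollow=34 Greywater=35 Hollowpine=37 → close Hollowpine (overflow 28)
  37÷2 = 18 each, +1 to first 1
Round 5: Fernhollow=53 Greywater=53 → close Fernhollow (overflow 45)
  53÷1 = 53 each, +1 to first 0

Closure order: Briarlake, Elkhorn, Juniper, Hollowpine, Fernhollow
Last habitat: Greywater with 106 animals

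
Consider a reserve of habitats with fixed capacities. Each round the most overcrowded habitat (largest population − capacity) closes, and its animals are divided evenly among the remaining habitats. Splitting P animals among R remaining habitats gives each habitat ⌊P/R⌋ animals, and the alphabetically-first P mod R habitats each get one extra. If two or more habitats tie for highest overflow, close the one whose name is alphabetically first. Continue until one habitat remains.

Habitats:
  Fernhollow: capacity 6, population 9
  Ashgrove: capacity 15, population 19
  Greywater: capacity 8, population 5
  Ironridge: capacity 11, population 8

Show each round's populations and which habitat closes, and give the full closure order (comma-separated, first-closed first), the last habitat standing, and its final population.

Round 1: Ashgrove=19 Fernhollow=9 Greywater=5 Ironridge=8 → close Ashgrove (overflow 4)
  19÷3 = 6 each, +1 to first 1
Round 2: Fernhollow=16 Greywater=11 Ironridge=14 → close Fernhollow (overflow 10)
  16÷2 = 8 each, +1 to first 0
Round 3: Greywater=19 Ironridge=22 → close Greywater (overflow 11)
  19÷1 = 19 each, +1 to first 0

Closure order: Ashgrove, Fernhollow, Greywater
Last habitat: Ironridge with 41 animals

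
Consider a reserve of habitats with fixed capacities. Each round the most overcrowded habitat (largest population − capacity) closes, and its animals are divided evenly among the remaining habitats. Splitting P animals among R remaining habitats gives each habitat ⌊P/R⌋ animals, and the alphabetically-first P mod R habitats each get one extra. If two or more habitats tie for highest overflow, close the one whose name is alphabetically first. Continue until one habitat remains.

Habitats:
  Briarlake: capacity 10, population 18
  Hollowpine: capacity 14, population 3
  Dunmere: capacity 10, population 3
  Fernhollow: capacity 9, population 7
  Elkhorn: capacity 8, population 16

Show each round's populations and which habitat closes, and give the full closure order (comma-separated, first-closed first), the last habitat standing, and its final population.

Closure order: Briarlake, Elkhorn, Fernhollow, Dunmere
Last habitat: Hollowpine with 47 animals

Round 1: Briarlake=18 Dunmere=3 Elkhorn=16 Fernhollow=7 Hollowpine=3 → close Briarlake (overflow 8)
  18÷4 = 4 each, +1 to first 2
Round 2: Dunmere=8 Elkhorn=21 Fernhollow=11 Hollowpine=7 → close Elkhorn (overflow 13)
  21÷3 = 7 each, +1 to first 0
Round 3: Dunmere=15 Fernhollow=18 Hollowpine=14 → close Fernhollow (overflow 9)
  18÷2 = 9 each, +1 to first 0
Round 4: Dunmere=24 Hollowpine=23 → close Dunmere (overflow 14)
  24÷1 = 24 each, +1 to first 0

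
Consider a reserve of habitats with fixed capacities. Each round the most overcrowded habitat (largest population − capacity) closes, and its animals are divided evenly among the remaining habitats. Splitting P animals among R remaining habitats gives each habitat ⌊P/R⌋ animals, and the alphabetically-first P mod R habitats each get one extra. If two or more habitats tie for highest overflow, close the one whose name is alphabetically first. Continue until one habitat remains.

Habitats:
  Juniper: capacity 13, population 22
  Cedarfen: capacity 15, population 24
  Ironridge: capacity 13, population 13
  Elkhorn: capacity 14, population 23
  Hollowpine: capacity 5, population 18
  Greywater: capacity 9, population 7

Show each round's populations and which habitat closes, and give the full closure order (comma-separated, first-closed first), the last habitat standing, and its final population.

Round 1: Cedarfen=24 Elkhorn=23 Greywater=7 Hollowpine=18 Ironridge=13 Juniper=22 → close Hollowpine (overflow 13)
  18÷5 = 3 each, +1 to first 3
Round 2: Cedarfen=28 Elkhorn=27 Greywater=11 Ironridge=16 Juniper=25 → close Cedarfen (overflow 13)
  28÷4 = 7 each, +1 to first 0
Round 3: Elkhorn=34 Greywater=18 Ironridge=23 Juniper=32 → close Elkhorn (overflow 20)
  34÷3 = 11 each, +1 to first 1
Round 4: Greywater=30 Ironridge=34 Juniper=43 → close Juniper (overflow 30)
  43÷2 = 21 each, +1 to first 1
Round 5: Greywater=52 Ironridge=55 → close Greywater (overflow 43)
  52÷1 = 52 each, +1 to first 0

Closure order: Hollowpine, Cedarfen, Elkhorn, Juniper, Greywater
Last habitat: Ironridge with 107 animals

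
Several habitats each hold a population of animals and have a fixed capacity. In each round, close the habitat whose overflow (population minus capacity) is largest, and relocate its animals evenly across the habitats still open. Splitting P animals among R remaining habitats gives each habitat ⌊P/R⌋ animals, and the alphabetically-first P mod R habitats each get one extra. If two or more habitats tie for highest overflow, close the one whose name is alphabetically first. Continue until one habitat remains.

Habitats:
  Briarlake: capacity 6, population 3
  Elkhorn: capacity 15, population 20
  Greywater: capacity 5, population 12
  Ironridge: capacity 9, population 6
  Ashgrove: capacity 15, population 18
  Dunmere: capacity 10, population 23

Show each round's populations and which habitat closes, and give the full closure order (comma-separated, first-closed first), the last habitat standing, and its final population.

Round 1: Ashgrove=18 Briarlake=3 Dunmere=23 Elkhorn=20 Greywater=12 Ironridge=6 → close Dunmere (overflow 13)
  23÷5 = 4 each, +1 to first 3
Round 2: Ashgrove=23 Briarlake=8 Elkhorn=25 Greywater=16 Ironridge=10 → close Greywater (overflow 11)
  16÷4 = 4 each, +1 to first 0
Round 3: Ashgrove=27 Briarlake=12 Elkhorn=29 Ironridge=14 → close Elkhorn (overflow 14)
  29÷3 = 9 each, +1 to first 2
Round 4: Ashgrove=37 Briarlake=22 Ironridge=23 → close Ashgrove (overflow 22)
  37÷2 = 18 each, +1 to first 1
Round 5: Briarlake=41 Ironridge=41 → close Briarlake (overflow 35)
  41÷1 = 41 each, +1 to first 0

Closure order: Dunmere, Greywater, Elkhorn, Ashgrove, Briarlake
Last habitat: Ironridge with 82 animals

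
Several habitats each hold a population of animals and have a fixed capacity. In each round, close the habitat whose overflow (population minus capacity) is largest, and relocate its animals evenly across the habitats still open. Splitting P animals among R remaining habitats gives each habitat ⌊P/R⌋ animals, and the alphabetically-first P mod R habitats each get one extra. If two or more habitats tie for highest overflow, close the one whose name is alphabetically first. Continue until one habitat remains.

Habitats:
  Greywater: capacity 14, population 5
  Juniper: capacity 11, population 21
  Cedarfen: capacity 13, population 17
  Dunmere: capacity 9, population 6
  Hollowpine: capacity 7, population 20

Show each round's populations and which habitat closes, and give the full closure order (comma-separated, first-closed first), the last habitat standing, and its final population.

Round 1: Cedarfen=17 Dunmere=6 Greywater=5 Hollowpine=20 Juniper=21 → close Hollowpine (overflow 13)
  20÷4 = 5 each, +1 to first 0
Round 2: Cedarfen=22 Dunmere=11 Greywater=10 Juniper=26 → close Juniper (overflow 15)
  26÷3 = 8 each, +1 to first 2
Round 3: Cedarfen=31 Dunmere=20 Greywater=18 → close Cedarfen (overflow 18)
  31÷2 = 15 each, +1 to first 1
Round 4: Dunmere=36 Greywater=33 → close Dunmere (overflow 27)
  36÷1 = 36 each, +1 to first 0

Closure order: Hollowpine, Juniper, Cedarfen, Dunmere
Last habitat: Greywater with 69 animals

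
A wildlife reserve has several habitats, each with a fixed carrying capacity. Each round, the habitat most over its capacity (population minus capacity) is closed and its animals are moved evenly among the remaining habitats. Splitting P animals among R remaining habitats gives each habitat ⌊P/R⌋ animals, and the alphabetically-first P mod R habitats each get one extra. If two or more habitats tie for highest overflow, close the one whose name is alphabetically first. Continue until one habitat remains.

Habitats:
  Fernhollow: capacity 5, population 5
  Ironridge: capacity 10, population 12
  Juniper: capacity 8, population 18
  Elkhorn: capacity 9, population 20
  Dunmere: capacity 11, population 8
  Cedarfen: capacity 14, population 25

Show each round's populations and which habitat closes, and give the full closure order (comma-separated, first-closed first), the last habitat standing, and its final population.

Round 1: Cedarfen=25 Dunmere=8 Elkhorn=20 Fernhollow=5 Ironridge=12 Juniper=18 → close Cedarfen (overflow 11)
  25÷5 = 5 each, +1 to first 0
Round 2: Dunmere=13 Elkhorn=25 Fernhollow=10 Ironridge=17 Juniper=23 → close Elkhorn (overflow 16)
  25÷4 = 6 each, +1 to first 1
Round 3: Dunmere=20 Fernhollow=16 Ironridge=23 Juniper=29 → close Juniper (overflow 21)
  29÷3 = 9 each, +1 to first 2
Round 4: Dunmere=30 Fernhollow=26 Ironridge=32 → close Ironridge (overflow 22)
  32÷2 = 16 each, +1 to first 0
Round 5: Dunmere=46 Fernhollow=42 → close Fernhollow (overflow 37)
  42÷1 = 42 each, +1 to first 0

Closure order: Cedarfen, Elkhorn, Juniper, Ironridge, Fernhollow
Last habitat: Dunmere with 88 animals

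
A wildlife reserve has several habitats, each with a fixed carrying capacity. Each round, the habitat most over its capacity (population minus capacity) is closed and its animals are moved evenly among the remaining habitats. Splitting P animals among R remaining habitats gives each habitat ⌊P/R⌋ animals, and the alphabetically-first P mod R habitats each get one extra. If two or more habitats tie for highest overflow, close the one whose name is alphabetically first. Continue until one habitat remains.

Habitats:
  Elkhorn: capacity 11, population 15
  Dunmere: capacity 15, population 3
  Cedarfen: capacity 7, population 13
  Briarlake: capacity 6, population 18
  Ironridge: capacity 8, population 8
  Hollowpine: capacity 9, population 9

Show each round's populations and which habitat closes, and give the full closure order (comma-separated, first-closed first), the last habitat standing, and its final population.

Closure order: Briarlake, Cedarfen, Elkhorn, Hollowpine, Ironridge
Last habitat: Dunmere with 66 animals

Round 1: Briarlake=18 Cedarfen=13 Dunmere=3 Elkhorn=15 Hollowpine=9 Ironridge=8 → close Briarlake (overflow 12)
  18÷5 = 3 each, +1 to first 3
Round 2: Cedarfen=17 Dunmere=7 Elkhorn=19 Hollowpine=12 Ironridge=11 → close Cedarfen (overflow 10)
  17÷4 = 4 each, +1 to first 1
Round 3: Dunmere=12 Elkhorn=23 Hollowpine=16 Ironridge=15 → close Elkhorn (overflow 12)
  23÷3 = 7 each, +1 to first 2
Round 4: Dunmere=20 Hollowpine=24 Ironridge=22 → close Hollowpine (overflow 15)
  24÷2 = 12 each, +1 to first 0
Round 5: Dunmere=32 Ironridge=34 → close Ironridge (overflow 26)
  34÷1 = 34 each, +1 to first 0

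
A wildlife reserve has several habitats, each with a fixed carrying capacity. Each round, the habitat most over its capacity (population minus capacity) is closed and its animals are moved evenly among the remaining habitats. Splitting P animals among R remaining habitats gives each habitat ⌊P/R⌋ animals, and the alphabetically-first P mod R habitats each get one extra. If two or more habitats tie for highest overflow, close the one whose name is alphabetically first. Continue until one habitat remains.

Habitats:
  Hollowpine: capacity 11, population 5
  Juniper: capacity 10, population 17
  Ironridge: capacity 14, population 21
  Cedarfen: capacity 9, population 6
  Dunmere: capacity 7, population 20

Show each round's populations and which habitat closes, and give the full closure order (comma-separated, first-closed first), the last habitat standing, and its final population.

Round 1: Cedarfen=6 Dunmere=20 Hollowpine=5 Ironridge=21 Juniper=17 → close Dunmere (overflow 13)
  20÷4 = 5 each, +1 to first 0
Round 2: Cedarfen=11 Hollowpine=10 Ironridge=26 Juniper=22 → close Ironridge (overflow 12)
  26÷3 = 8 each, +1 to first 2
Round 3: Cedarfen=20 Hollowpine=19 Juniper=30 → close Juniper (overflow 20)
  30÷2 = 15 each, +1 to first 0
Round 4: Cedarfen=35 Hollowpine=34 → close Cedarfen (overflow 26)
  35÷1 = 35 each, +1 to first 0

Closure order: Dunmere, Ironridge, Juniper, Cedarfen
Last habitat: Hollowpine with 69 animals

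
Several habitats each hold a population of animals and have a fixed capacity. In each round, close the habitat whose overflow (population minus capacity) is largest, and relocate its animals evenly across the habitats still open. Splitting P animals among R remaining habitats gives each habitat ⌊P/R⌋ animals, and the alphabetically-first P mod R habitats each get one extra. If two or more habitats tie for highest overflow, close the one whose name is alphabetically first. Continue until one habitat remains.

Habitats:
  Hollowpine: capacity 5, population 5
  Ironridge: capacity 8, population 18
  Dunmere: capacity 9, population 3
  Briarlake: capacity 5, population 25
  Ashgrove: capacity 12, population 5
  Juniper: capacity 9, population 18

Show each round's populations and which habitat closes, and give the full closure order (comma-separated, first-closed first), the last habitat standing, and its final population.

Closure order: Briarlake, Ironridge, Juniper, Hollowpine, Ashgrove
Last habitat: Dunmere with 74 animals

Round 1: Ashgrove=5 Briarlake=25 Dunmere=3 Hollowpine=5 Ironridge=18 Juniper=18 → close Briarlake (overflow 20)
  25÷5 = 5 each, +1 to first 0
Round 2: Ashgrove=10 Dunmere=8 Hollowpine=10 Ironridge=23 Juniper=23 → close Ironridge (overflow 15)
  23÷4 = 5 each, +1 to first 3
Round 3: Ashgrove=16 Dunmere=14 Hollowpine=16 Juniper=28 → close Juniper (overflow 19)
  28÷3 = 9 each, +1 to first 1
Round 4: Ashgrove=26 Dunmere=23 Hollowpine=25 → close Hollowpine (overflow 20)
  25÷2 = 12 each, +1 to first 1
Round 5: Ashgrove=39 Dunmere=35 → close Ashgrove (overflow 27)
  39÷1 = 39 each, +1 to first 0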